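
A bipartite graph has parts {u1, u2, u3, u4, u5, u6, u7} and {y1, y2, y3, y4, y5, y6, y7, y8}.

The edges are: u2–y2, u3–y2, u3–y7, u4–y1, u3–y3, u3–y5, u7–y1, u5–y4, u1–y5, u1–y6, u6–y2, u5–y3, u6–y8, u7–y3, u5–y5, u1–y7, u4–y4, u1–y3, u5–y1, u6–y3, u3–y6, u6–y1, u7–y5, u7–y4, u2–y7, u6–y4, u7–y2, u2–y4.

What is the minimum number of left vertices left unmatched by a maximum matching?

A valid assignment of size 7: u1-y6, u2-y2, u3-y7, u4-y1, u5-y5, u6-y3, u7-y4.
All 7 left vertices are matched, so no larger matching exists.
That matches 7 of the 7, leaving 0 unmatched; no matching can do better.

0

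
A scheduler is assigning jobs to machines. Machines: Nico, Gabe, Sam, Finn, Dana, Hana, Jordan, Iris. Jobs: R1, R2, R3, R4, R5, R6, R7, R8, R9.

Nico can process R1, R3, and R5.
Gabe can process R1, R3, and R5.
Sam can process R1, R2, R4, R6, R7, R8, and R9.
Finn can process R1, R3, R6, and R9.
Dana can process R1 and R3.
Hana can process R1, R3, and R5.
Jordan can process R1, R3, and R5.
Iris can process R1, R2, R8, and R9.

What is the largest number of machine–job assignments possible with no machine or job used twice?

One maximum matching: Nico-R5, Gabe-R1, Sam-R6, Finn-R9, Dana-R3, Iris-R8.
The set {Nico, Gabe, Dana, Hana, Jordan} has only 3 neighbours ({R1, R3, R5}), so by Hall's theorem at most 6 of the 8 machines can be matched.

6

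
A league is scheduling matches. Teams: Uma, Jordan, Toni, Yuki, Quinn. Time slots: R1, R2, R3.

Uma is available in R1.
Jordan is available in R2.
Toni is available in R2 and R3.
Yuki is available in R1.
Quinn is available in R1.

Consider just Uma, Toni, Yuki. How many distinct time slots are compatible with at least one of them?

The union of neighbours of {Uma, Toni, Yuki} is {R1, R2, R3}, which has 3 elements.
Since |N(S)| = 3 ≥ |S| = 3, Hall's condition holds for this subset.

3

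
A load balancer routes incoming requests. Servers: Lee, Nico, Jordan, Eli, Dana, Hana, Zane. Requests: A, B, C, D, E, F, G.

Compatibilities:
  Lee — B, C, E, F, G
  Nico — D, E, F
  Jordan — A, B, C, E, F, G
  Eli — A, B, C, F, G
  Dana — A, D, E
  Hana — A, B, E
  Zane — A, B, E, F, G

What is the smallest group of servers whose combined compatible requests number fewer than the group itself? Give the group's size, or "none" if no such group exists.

none

A matching saturating every server exists, for instance Lee→C, Nico→F, Jordan→A, Eli→B, Dana→D, Hana→E, Zane→G.
By Hall's marriage theorem, this means |N(S)| ≥ |S| for every subset S, so no violating subset exists.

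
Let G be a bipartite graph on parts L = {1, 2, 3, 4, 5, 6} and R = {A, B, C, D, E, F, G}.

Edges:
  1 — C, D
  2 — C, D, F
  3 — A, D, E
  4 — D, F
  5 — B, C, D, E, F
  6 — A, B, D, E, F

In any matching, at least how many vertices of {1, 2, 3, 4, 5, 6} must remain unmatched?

0

One maximum matching: 1→D, 2→C, 3→E, 4→F, 5→B, 6→A.
This saturates every left vertex, so 6 is the maximum.
That matches 6 of the 6, leaving 0 unmatched; no matching can do better.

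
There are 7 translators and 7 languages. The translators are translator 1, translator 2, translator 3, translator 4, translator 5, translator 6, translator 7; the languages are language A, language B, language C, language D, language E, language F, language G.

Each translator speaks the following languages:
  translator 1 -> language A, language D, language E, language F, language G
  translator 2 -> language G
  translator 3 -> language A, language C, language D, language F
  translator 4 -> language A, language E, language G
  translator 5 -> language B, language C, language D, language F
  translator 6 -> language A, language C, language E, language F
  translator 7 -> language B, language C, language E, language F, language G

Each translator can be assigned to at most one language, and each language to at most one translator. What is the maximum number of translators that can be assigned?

A valid assignment of size 7: translator 1–language D, translator 2–language G, translator 3–language C, translator 4–language E, translator 5–language B, translator 6–language A, translator 7–language F.
All 7 translators are matched, so no larger matching exists.

7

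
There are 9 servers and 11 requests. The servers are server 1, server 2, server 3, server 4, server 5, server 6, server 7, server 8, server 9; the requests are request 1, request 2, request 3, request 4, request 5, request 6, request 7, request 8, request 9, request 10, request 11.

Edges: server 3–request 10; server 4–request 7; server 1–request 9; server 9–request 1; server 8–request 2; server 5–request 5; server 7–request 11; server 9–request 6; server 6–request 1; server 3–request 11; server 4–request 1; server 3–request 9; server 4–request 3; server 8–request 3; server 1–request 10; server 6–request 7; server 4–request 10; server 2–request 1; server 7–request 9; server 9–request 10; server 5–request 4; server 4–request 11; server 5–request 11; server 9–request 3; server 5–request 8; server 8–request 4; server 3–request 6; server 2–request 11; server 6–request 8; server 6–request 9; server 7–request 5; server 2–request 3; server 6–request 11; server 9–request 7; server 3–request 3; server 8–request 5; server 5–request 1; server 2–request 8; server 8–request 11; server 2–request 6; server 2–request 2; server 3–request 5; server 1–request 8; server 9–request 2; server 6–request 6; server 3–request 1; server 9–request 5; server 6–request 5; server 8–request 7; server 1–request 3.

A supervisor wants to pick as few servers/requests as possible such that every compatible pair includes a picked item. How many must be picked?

9

The 9 edges server 1–request 8, server 2–request 2, server 3–request 9, server 4–request 10, server 5–request 5, server 6–request 6, server 7–request 11, server 8–request 4, server 9–request 7 form a matching, so any vertex cover needs at least 9 vertices (one per matched edge).
Conversely {server 1, server 2, server 3, server 4, server 5, server 6, server 7, server 8, server 9} meets every edge and has exactly 9 vertices, so 9 is optimal.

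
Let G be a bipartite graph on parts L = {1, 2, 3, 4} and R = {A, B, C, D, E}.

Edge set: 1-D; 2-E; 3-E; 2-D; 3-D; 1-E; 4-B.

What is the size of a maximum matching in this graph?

3

One maximum matching: 1→D, 2→E, 4→B.
The set {1, 2, 3} has only 2 neighbours ({D, E}), so by Hall's theorem at most 3 of the 4 left vertices can be matched.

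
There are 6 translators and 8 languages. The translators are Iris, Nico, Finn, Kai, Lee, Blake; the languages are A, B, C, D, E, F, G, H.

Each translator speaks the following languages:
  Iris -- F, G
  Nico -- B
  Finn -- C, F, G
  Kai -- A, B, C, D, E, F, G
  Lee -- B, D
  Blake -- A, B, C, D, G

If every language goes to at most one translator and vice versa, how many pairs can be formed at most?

6

A valid assignment of size 6: Iris–F, Nico–B, Finn–C, Kai–A, Lee–D, Blake–G.
This saturates every translator, so 6 is the maximum.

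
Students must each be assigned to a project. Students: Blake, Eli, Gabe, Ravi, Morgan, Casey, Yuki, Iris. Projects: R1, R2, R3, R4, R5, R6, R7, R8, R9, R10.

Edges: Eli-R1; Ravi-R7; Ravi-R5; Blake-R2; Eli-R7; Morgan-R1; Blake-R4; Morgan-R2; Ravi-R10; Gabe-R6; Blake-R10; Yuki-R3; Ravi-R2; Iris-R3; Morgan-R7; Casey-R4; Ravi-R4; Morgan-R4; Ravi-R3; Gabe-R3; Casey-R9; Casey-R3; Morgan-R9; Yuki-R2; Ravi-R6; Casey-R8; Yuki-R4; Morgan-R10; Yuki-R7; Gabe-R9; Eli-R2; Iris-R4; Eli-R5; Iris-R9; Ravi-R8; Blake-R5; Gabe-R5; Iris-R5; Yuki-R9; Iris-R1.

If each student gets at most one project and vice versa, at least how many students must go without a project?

For example, pair Blake→R4, Eli→R7, Gabe→R5, Ravi→R6, Morgan→R2, Casey→R8, Yuki→R3, Iris→R9.
This saturates every student, so 8 is the maximum.
That matches 8 of the 8, leaving 0 unmatched; no matching can do better.

0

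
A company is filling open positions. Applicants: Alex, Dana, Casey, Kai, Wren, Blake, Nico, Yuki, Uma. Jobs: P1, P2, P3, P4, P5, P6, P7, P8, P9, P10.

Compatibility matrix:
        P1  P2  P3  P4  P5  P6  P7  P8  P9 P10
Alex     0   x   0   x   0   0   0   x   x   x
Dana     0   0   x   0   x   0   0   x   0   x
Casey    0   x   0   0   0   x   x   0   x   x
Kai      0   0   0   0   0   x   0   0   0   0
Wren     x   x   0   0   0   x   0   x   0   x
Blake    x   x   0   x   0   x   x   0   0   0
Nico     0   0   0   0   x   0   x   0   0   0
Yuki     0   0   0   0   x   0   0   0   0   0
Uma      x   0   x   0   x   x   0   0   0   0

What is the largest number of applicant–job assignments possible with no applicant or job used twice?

9

A valid assignment of size 9: Alex-P9, Dana-P8, Casey-P10, Kai-P6, Wren-P2, Blake-P4, Nico-P7, Yuki-P5, Uma-P1.
All 9 applicants are matched, so no larger matching exists.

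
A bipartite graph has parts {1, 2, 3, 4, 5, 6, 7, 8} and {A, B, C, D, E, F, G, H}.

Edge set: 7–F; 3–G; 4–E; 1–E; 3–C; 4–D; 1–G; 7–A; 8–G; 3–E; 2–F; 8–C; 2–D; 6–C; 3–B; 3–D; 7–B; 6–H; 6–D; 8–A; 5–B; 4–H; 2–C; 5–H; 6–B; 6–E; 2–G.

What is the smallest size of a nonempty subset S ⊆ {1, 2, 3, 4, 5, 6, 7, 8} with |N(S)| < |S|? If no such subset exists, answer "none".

none

A matching saturating every left vertex exists, for instance 1→G, 2→F, 3→B, 4→D, 5→H, 6→E, 7→A, 8→C.
By Hall's marriage theorem, this means |N(S)| ≥ |S| for every subset S, so no violating subset exists.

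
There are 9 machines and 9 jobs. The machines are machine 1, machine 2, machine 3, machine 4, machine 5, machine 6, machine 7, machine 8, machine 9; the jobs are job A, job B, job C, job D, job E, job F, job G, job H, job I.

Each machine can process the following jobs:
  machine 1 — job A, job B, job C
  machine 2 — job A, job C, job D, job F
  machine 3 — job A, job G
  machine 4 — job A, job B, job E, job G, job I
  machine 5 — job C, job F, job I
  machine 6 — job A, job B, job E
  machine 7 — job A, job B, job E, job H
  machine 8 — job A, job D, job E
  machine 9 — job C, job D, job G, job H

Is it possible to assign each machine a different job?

Yes

One maximum matching: machine 1→job C, machine 2→job F, machine 3→job A, machine 4→job B, machine 5→job I, machine 6→job E, machine 7→job H, machine 8→job D, machine 9→job G.
All 9 machines are covered.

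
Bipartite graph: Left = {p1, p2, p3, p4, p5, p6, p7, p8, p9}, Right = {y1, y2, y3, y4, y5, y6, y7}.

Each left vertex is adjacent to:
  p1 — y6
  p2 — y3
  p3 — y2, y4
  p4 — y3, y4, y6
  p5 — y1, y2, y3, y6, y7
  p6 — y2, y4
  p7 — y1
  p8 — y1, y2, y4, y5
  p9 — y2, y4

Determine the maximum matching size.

7

For example, pair p1-y6, p2-y3, p3-y2, p4-y4, p5-y7, p7-y1, p8-y5.
The set {p1, p2, p3, p4, p6, p9} has only 4 neighbours ({y2, y3, y4, y6}), so by Hall's theorem at most 7 of the 9 left vertices can be matched.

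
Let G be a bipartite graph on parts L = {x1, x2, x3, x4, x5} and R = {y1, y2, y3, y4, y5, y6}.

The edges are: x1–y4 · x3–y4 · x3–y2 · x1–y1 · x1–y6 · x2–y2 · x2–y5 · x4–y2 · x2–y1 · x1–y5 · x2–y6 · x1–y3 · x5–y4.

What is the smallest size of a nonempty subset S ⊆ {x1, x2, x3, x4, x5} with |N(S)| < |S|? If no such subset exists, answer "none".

Take S = {x3, x4, x5}. Its neighbourhood is {y2, y4}, so |N(S)| = 2 < |S| = 3.
Every subset of size less than 3 has at least as many neighbours as members, so 3 is the minimum.

3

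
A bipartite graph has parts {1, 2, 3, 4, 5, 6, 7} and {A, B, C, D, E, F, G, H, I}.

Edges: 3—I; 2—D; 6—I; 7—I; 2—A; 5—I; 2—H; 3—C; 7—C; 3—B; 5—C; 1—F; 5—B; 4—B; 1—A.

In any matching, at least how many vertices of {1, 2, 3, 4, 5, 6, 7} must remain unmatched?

One maximum matching: 1→F, 2→D, 3→I, 4→B, 5→C.
The set {3, 4, 5, 6, 7} has only 3 neighbours ({B, C, I}), so by Hall's theorem at most 5 of the 7 left vertices can be matched.
That matches 5 of the 7, leaving 2 unmatched; no matching can do better.

2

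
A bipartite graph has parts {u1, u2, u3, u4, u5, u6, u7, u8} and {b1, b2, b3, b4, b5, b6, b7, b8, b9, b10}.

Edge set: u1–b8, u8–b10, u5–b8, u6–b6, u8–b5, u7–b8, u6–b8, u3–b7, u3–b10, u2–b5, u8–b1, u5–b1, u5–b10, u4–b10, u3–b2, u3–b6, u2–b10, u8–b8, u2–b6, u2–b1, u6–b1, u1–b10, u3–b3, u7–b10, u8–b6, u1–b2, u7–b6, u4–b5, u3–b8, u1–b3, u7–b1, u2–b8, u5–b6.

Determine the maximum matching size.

For example, pair u1–b3, u2–b5, u3–b7, u4–b10, u5–b1, u6–b6, u7–b8.
The set {u2, u4, u5, u6, u7, u8} has only 5 neighbours ({b1, b10, b5, b6, b8}), so by Hall's theorem at most 7 of the 8 left vertices can be matched.

7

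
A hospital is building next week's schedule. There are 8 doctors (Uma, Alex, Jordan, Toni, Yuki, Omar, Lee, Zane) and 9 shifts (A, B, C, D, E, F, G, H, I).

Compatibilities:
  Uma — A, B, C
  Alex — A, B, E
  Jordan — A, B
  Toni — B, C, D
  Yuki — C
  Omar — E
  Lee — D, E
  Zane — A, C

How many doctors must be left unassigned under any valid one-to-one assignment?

One maximum matching: Uma-B, Alex-E, Jordan-A, Toni-D, Yuki-C.
The set {Uma, Alex, Jordan, Toni, Yuki, Omar, Lee, Zane} has only 5 neighbours ({A, B, C, D, E}), so by Hall's theorem at most 5 of the 8 doctors can be matched.
That matches 5 of the 8, leaving 3 unmatched; no matching can do better.

3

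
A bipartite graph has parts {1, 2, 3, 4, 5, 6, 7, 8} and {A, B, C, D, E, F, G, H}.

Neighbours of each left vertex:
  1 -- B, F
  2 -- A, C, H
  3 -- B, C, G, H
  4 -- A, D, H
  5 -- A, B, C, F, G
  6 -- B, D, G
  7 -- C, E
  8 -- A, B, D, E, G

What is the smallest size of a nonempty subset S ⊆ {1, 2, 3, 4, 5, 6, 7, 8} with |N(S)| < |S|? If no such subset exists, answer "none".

none

A matching saturating every left vertex exists, for instance 1→F, 2→H, 3→C, 4→D, 5→A, 6→B, 7→E, 8→G.
By Hall's marriage theorem, this means |N(S)| ≥ |S| for every subset S, so no violating subset exists.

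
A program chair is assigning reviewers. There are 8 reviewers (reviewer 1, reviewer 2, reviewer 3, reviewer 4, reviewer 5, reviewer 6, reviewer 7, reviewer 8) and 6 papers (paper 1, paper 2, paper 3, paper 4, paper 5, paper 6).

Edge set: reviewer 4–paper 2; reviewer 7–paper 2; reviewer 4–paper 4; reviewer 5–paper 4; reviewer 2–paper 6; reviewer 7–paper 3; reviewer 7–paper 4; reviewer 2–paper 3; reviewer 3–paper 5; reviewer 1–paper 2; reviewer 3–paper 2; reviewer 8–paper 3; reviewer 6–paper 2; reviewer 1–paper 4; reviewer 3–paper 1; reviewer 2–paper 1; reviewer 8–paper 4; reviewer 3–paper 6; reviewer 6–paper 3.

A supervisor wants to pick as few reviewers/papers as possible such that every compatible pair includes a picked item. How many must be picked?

The 5 edges reviewer 1–paper 2, reviewer 2–paper 1, reviewer 3–paper 6, reviewer 4–paper 4, reviewer 6–paper 3 form a matching, so any vertex cover needs at least 5 vertices (one per matched edge).
Conversely {reviewer 2, reviewer 3, paper 2, paper 3, paper 4} meets every edge and has exactly 5 vertices, so 5 is optimal.

5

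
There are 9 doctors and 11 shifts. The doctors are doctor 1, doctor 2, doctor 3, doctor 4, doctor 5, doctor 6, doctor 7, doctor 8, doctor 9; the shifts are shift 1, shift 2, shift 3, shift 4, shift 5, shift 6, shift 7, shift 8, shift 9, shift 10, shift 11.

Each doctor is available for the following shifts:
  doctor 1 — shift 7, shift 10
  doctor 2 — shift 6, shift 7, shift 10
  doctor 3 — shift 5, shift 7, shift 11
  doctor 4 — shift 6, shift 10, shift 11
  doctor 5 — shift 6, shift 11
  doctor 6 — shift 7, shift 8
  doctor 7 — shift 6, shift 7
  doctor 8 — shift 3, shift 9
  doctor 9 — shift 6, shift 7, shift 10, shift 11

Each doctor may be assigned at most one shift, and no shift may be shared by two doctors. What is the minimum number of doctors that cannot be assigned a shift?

One maximum matching: doctor 1–shift 7, doctor 2–shift 10, doctor 3–shift 5, doctor 4–shift 11, doctor 5–shift 6, doctor 6–shift 8, doctor 8–shift 3.
The set {doctor 1, doctor 2, doctor 4, doctor 5, doctor 7, doctor 9} has only 4 neighbours ({shift 10, shift 11, shift 6, shift 7}), so by Hall's theorem at most 7 of the 9 doctors can be matched.
That matches 7 of the 9, leaving 2 unmatched; no matching can do better.

2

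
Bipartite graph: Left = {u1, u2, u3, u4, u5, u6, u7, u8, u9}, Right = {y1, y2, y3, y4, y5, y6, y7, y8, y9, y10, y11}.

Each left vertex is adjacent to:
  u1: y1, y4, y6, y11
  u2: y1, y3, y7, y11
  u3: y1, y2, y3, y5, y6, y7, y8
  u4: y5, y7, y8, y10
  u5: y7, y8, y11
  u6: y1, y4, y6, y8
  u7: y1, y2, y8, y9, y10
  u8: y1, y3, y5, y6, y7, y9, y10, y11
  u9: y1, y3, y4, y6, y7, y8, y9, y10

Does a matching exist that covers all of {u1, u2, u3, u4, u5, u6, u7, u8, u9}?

A valid assignment of size 9: u1→y4, u2→y3, u3→y6, u4→y10, u5→y8, u6→y1, u7→y9, u8→y11, u9→y7.
All 9 left vertices are covered.

Yes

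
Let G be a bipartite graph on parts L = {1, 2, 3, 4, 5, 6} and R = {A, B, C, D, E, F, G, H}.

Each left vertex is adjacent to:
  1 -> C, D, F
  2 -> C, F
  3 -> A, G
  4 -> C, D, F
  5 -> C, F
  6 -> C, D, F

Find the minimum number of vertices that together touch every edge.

4

A maximum matching has 4 edges (e.g. 1–D, 2–C, 3–G, 4–F).
By König's theorem the minimum vertex cover has the same size. One such cover is {3, C, D, F}.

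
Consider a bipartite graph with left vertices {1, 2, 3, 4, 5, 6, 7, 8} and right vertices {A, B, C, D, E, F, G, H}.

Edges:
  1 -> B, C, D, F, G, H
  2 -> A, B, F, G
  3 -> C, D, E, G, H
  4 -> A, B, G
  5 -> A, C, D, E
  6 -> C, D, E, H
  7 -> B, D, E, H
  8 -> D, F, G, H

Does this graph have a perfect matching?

Yes

One maximum matching: 1–H, 2–B, 3–G, 4–A, 5–D, 6–C, 7–E, 8–F.
All 8 left vertices are covered.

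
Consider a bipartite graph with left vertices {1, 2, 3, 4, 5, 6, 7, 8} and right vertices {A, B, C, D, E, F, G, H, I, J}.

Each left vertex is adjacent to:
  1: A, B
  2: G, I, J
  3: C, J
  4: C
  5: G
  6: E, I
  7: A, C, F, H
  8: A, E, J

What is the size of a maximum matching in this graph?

8

A valid assignment of size 8: 1–B, 2–I, 3–J, 4–C, 5–G, 6–E, 7–F, 8–A.
This saturates every left vertex, so 8 is the maximum.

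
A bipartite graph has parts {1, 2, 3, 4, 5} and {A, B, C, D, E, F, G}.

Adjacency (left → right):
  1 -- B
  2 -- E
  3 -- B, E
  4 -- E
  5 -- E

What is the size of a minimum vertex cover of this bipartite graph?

{B, E} is a vertex cover of size 2: every edge has an endpoint in this set.
No smaller cover exists because 1–B, 2–E is a matching of size 2, and a cover must include an endpoint of each of these disjoint edges (König's theorem).

2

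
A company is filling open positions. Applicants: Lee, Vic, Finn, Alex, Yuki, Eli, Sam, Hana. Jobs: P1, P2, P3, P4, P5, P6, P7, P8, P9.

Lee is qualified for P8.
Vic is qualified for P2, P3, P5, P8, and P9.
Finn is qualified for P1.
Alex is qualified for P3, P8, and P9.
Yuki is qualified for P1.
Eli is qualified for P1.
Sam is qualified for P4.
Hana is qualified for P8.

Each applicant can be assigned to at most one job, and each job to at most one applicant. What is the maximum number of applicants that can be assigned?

A valid assignment of size 5: Lee→P8, Vic→P3, Finn→P1, Alex→P9, Sam→P4.
The set {Lee, Finn, Yuki, Eli, Hana} has only 2 neighbours ({P1, P8}), so by Hall's theorem at most 5 of the 8 applicants can be matched.

5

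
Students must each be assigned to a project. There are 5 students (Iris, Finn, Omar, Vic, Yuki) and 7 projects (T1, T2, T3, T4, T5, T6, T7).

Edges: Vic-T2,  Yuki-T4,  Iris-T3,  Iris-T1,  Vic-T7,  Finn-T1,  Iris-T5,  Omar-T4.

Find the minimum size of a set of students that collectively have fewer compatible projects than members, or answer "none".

2

Take S = {Omar, Yuki}. Its neighbourhood is {T4}, so |N(S)| = 1 < |S| = 2.
No single vertex violates Hall's condition since each has at least one neighbour, so 2 is the minimum.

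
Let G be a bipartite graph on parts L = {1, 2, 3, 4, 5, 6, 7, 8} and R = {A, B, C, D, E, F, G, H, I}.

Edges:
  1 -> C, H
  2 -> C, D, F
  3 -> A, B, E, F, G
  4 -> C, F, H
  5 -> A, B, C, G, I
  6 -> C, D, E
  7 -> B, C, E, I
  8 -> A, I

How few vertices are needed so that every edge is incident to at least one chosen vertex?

8

A maximum matching has 8 edges (e.g. 1–H, 2–C, 3–A, 4–F, 5–G, 6–E, 7–B, 8–I).
By König's theorem the minimum vertex cover has the same size. One such cover is {1, 2, 3, 4, 5, 6, 7, 8}.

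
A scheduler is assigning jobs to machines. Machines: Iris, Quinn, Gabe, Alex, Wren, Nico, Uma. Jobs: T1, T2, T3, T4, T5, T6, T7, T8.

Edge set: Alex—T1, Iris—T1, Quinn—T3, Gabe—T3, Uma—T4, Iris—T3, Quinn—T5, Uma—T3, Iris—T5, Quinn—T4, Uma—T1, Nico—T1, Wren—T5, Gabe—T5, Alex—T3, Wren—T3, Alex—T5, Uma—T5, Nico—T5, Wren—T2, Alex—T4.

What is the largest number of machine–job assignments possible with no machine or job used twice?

5

For example, pair Iris→T1, Quinn→T5, Gabe→T3, Alex→T4, Wren→T2.
The set {Iris, Quinn, Gabe, Alex, Nico, Uma} has only 4 neighbours ({T1, T3, T4, T5}), so by Hall's theorem at most 5 of the 7 machines can be matched.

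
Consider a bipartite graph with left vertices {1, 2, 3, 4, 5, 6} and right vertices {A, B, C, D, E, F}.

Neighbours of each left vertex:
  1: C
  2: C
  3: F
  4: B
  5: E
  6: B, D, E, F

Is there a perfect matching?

No

The set {1, 2} has only 1 neighbour ({C}), so by Hall's theorem at most 5 of the 6 left vertices can be matched.
Hence no matching covers every left vertex.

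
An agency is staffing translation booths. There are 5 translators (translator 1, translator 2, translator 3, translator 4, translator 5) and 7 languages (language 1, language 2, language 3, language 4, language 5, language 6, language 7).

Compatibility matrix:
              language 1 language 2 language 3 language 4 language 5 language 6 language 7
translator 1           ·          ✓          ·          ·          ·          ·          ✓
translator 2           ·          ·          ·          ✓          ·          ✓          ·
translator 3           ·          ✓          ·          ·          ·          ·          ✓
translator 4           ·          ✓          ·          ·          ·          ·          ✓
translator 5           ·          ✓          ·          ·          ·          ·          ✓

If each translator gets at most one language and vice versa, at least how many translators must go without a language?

A valid assignment of size 3: translator 1→language 2, translator 2→language 6, translator 3→language 7.
The set {translator 1, translator 3, translator 4, translator 5} has only 2 neighbours ({language 2, language 7}), so by Hall's theorem at most 3 of the 5 translators can be matched.
That matches 3 of the 5, leaving 2 unmatched; no matching can do better.

2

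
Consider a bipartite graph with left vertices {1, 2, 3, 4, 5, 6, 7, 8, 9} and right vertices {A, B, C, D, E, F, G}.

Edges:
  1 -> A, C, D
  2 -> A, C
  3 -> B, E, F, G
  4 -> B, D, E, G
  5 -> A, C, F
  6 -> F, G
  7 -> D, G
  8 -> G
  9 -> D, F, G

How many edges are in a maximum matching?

7

For example, pair 1→D, 2→A, 3→E, 4→B, 5→C, 6→F, 7→G.
The set {1, 2, 5, 6, 7, 8, 9} has only 5 neighbours ({A, C, D, F, G}), so by Hall's theorem at most 7 of the 9 left vertices can be matched.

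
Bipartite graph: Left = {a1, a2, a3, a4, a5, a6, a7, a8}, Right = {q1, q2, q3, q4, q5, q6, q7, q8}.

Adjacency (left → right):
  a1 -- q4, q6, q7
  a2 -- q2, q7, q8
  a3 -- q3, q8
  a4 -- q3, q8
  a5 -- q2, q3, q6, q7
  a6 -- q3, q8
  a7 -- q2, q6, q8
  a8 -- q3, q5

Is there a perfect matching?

The set {a3, a4, a6} has only 2 neighbours ({q3, q8}), so by Hall's theorem at most 7 of the 8 left vertices can be matched.
Hence no matching covers every left vertex.

No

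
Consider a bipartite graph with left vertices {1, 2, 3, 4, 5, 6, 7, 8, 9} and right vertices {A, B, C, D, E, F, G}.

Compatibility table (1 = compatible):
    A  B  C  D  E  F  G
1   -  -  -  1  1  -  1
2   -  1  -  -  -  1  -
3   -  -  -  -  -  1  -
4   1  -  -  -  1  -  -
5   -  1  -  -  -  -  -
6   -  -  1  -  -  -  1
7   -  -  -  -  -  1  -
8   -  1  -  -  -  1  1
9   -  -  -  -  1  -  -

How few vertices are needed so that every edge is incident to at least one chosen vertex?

{1, 4, 6, 8, 9, B, F} is a vertex cover of size 7: every edge has an endpoint in this set.
No smaller cover exists because 1–D, 2–B, 3–F, 4–A, 6–C, 8–G, 9–E is a matching of size 7, and a cover must include an endpoint of each of these disjoint edges (König's theorem).

7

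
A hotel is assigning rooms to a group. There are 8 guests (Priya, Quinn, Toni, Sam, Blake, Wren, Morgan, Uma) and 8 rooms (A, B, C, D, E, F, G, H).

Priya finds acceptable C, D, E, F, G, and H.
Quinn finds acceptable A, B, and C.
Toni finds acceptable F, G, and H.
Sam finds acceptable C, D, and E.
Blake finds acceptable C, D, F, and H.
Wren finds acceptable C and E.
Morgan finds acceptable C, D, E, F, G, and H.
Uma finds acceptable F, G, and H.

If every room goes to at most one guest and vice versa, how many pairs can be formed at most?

7

A valid assignment of size 7: Priya–E, Quinn–B, Toni–H, Sam–D, Blake–F, Wren–C, Morgan–G.
The set {Priya, Toni, Sam, Blake, Wren, Morgan, Uma} has only 6 neighbours ({C, D, E, F, G, H}), so by Hall's theorem at most 7 of the 8 guests can be matched.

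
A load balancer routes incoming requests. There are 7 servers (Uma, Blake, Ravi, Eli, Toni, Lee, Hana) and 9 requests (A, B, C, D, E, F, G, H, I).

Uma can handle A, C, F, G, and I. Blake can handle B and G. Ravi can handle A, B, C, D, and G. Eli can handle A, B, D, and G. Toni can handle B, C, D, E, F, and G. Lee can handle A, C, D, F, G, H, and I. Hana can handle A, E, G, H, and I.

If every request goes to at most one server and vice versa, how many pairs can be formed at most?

A valid assignment of size 7: Uma–F, Blake–B, Ravi–C, Eli–D, Toni–E, Lee–A, Hana–G.
This saturates every server, so 7 is the maximum.

7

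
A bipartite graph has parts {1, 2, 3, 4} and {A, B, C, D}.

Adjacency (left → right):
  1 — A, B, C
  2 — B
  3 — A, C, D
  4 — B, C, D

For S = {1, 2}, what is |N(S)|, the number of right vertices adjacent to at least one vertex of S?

The union of neighbours of {1, 2} is {A, B, C}, which has 3 elements.
Since |N(S)| = 3 ≥ |S| = 2, Hall's condition holds for this subset.

3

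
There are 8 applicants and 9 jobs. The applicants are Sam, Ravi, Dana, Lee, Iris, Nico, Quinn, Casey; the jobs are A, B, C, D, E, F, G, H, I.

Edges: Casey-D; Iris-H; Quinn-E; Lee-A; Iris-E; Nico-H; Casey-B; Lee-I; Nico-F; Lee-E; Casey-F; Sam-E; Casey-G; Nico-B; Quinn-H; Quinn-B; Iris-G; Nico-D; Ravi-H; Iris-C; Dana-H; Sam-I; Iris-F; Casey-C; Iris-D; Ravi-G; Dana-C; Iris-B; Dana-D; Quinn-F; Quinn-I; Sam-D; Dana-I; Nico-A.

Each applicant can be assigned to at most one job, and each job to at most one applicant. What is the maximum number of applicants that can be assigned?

8

For example, pair Sam→D, Ravi→H, Dana→C, Lee→E, Iris→F, Nico→A, Quinn→B, Casey→G.
This saturates every applicant, so 8 is the maximum.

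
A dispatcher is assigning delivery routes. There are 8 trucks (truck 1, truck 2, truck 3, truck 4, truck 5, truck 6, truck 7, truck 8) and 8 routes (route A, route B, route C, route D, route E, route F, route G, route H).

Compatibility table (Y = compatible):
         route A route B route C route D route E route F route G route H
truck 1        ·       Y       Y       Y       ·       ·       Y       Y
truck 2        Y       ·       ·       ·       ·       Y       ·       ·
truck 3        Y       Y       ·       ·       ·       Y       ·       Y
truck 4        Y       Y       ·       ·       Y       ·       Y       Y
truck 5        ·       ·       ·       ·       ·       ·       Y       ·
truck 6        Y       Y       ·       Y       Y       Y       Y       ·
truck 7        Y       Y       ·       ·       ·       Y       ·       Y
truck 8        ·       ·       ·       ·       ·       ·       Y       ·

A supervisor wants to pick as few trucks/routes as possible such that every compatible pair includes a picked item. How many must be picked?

{truck 1, truck 2, truck 3, truck 4, truck 6, truck 7, route G} is a vertex cover of size 7: every edge has an endpoint in this set.
No smaller cover exists because truck 1–route D, truck 2–route A, truck 3–route F, truck 4–route H, truck 5–route G, truck 6–route E, truck 7–route B is a matching of size 7, and a cover must include an endpoint of each of these disjoint edges (König's theorem).

7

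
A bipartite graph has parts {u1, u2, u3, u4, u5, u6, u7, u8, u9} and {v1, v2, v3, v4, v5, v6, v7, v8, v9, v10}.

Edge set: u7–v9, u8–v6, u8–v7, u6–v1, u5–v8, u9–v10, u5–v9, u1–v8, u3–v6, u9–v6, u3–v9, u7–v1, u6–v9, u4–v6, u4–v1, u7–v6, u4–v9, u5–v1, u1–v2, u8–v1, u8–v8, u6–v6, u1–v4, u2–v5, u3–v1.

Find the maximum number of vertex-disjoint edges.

For example, pair u1–v2, u2–v5, u3–v1, u4–v9, u5–v8, u6–v6, u8–v7, u9–v10.
The set {u3, u4, u6, u7} has only 3 neighbours ({v1, v6, v9}), so by Hall's theorem at most 8 of the 9 left vertices can be matched.

8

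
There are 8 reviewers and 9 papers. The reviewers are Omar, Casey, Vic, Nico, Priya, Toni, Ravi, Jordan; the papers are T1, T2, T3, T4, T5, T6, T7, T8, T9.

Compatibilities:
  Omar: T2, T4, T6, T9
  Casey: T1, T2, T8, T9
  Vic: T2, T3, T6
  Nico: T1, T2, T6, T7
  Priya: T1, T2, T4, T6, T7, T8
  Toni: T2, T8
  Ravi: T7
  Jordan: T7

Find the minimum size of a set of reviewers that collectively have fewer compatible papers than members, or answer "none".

Take S = {Ravi, Jordan}. Its neighbourhood is {T7}, so |N(S)| = 1 < |S| = 2.
No single vertex violates Hall's condition since each has at least one neighbour, so 2 is the minimum.

2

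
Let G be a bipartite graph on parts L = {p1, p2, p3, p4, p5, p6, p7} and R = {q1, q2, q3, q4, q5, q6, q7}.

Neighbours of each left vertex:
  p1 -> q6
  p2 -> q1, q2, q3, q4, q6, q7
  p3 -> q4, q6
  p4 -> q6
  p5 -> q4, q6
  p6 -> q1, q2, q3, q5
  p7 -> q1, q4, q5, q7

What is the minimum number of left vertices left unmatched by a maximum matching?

2

One maximum matching: p1-q6, p2-q1, p3-q4, p6-q2, p7-q7.
The set {p1, p3, p4, p5} has only 2 neighbours ({q4, q6}), so by Hall's theorem at most 5 of the 7 left vertices can be matched.
That matches 5 of the 7, leaving 2 unmatched; no matching can do better.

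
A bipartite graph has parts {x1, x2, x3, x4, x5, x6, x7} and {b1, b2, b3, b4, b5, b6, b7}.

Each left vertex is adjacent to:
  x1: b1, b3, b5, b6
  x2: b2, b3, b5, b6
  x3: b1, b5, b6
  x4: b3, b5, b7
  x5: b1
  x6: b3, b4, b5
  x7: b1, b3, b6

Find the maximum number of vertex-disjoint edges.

7

A valid assignment of size 7: x1-b6, x2-b2, x3-b5, x4-b7, x5-b1, x6-b4, x7-b3.
All 7 left vertices are matched, so no larger matching exists.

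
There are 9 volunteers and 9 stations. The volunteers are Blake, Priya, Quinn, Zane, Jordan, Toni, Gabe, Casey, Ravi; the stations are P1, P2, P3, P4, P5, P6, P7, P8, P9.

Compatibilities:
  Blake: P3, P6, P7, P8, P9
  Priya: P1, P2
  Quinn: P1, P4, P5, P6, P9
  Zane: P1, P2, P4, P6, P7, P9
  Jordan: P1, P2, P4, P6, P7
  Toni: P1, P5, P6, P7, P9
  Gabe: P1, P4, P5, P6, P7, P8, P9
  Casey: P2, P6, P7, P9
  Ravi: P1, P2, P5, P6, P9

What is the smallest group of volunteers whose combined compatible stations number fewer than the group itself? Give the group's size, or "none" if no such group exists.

none

A matching saturating every volunteer exists, for instance Blake→P3, Priya→P2, Quinn→P5, Zane→P7, Jordan→P4, Toni→P6, Gabe→P8, Casey→P9, Ravi→P1.
By Hall's marriage theorem, this means |N(S)| ≥ |S| for every subset S, so no violating subset exists.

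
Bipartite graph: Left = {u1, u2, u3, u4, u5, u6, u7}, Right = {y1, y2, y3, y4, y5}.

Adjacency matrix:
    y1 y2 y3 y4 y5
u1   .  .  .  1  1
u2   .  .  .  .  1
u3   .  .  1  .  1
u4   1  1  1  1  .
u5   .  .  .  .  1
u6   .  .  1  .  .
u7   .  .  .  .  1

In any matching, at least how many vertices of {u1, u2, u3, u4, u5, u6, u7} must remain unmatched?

3

For example, pair u1→y4, u2→y5, u3→y3, u4→y1.
The set {u2, u3, u5, u6, u7} has only 2 neighbours ({y3, y5}), so by Hall's theorem at most 4 of the 7 left vertices can be matched.
That matches 4 of the 7, leaving 3 unmatched; no matching can do better.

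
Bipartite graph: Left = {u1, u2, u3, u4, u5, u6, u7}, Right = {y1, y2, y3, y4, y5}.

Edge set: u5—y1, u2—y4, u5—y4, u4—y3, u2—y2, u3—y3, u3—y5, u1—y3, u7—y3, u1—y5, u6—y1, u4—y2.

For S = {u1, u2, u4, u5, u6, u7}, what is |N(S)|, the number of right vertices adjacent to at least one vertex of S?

5

The union of neighbours of {u1, u2, u4, u5, u6, u7} is {y1, y2, y3, y4, y5}, which has 5 elements.
Since |N(S)| = 5 < |S| = 6, Hall's condition fails for this subset.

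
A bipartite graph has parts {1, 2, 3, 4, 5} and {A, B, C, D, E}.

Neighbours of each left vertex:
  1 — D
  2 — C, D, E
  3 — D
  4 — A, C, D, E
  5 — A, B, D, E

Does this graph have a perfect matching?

The set {1, 3} has only 1 neighbour ({D}), so by Hall's theorem at most 4 of the 5 left vertices can be matched.
Hence no matching covers every left vertex.

No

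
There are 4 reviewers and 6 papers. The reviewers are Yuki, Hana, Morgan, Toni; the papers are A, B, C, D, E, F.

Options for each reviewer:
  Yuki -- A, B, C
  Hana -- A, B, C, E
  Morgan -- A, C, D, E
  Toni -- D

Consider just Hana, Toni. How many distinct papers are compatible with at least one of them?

5

The union of neighbours of {Hana, Toni} is {A, B, C, D, E}, which has 5 elements.
Since |N(S)| = 5 ≥ |S| = 2, Hall's condition holds for this subset.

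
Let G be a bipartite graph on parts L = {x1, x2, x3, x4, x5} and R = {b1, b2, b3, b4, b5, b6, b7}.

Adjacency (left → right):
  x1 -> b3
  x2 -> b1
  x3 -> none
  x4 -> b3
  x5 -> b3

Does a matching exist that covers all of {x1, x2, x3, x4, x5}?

The set {x1, x3, x4, x5} has only 1 neighbour ({b3}), so by Hall's theorem at most 2 of the 5 left vertices can be matched.
Hence no matching covers every left vertex.

No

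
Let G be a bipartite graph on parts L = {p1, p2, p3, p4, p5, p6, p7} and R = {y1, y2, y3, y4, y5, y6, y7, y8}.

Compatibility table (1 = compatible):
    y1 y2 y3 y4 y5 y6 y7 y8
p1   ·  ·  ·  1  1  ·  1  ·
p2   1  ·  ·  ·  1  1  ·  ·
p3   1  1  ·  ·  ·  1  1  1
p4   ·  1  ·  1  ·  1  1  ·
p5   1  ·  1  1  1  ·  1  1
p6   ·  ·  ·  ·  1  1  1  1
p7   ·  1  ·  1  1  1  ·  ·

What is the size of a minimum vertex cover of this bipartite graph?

7

{p1, p2, p3, p4, p5, p6, p7} is a vertex cover of size 7: every edge has an endpoint in this set.
No smaller cover exists because p1–y4, p2–y1, p3–y7, p4–y2, p5–y3, p6–y8, p7–y6 is a matching of size 7, and a cover must include an endpoint of each of these disjoint edges (König's theorem).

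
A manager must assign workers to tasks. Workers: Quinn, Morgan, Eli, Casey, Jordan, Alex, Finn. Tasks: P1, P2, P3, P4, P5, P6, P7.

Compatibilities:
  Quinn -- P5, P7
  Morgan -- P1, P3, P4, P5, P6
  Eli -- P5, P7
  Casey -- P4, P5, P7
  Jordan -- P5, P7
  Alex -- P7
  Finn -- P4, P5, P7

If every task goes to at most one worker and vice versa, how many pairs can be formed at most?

For example, pair Quinn-P5, Morgan-P1, Eli-P7, Casey-P4.
The set {Quinn, Eli, Casey, Jordan, Alex, Finn} has only 3 neighbours ({P4, P5, P7}), so by Hall's theorem at most 4 of the 7 workers can be matched.

4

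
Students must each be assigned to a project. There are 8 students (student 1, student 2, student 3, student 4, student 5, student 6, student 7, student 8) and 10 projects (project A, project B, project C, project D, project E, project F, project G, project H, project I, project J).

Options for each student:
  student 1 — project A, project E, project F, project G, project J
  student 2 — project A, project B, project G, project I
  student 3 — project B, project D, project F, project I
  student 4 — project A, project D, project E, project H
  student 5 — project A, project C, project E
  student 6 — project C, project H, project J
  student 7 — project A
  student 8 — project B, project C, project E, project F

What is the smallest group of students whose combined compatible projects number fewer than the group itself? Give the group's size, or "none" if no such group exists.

A matching saturating every student exists, for instance student 1→project G, student 2→project I, student 3→project F, student 4→project D, student 5→project C, student 6→project J, student 7→project A, student 8→project E.
By Hall's marriage theorem, this means |N(S)| ≥ |S| for every subset S, so no violating subset exists.

none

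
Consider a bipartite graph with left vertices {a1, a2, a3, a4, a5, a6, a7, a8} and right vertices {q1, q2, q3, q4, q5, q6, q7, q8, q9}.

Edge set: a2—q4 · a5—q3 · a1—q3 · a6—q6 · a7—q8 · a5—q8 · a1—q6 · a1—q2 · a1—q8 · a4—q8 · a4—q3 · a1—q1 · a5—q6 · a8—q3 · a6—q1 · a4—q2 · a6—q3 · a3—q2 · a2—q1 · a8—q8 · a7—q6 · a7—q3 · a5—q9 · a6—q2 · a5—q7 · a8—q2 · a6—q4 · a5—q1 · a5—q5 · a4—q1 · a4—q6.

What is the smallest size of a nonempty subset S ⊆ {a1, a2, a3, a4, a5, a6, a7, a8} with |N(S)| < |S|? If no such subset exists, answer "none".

Take S = {a1, a2, a3, a4, a6, a7, a8}. Its neighbourhood is {q1, q2, q3, q4, q6, q8}, so |N(S)| = 6 < |S| = 7.
Every subset of size less than 7 has at least as many neighbours as members, so 7 is the minimum.

7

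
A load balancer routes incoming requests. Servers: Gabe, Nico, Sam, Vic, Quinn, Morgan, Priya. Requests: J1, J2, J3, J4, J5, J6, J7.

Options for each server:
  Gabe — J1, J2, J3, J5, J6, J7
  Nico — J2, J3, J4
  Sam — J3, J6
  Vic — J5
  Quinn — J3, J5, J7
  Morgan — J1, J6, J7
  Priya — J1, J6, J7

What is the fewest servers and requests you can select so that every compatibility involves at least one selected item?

7

The 7 edges Gabe–J2, Nico–J4, Sam–J3, Vic–J5, Quinn–J7, Morgan–J1, Priya–J6 form a matching, so any vertex cover needs at least 7 vertices (one per matched edge).
Conversely {Gabe, Nico, Sam, Vic, Quinn, Morgan, Priya} meets every edge and has exactly 7 vertices, so 7 is optimal.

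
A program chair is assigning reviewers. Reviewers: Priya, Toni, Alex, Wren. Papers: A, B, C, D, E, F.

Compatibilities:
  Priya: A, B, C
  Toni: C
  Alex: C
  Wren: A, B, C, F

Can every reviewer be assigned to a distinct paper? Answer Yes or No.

The set {Toni, Alex} has only 1 neighbour ({C}), so by Hall's theorem at most 3 of the 4 reviewers can be matched.
Hence no matching covers every reviewer.

No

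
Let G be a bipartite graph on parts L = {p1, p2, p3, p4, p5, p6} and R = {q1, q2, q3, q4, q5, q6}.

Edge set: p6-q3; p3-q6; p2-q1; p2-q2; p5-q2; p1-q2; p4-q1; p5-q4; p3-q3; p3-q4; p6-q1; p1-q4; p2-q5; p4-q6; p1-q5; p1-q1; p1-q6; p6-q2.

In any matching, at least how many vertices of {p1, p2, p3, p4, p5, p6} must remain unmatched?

0

One maximum matching: p1→q1, p2→q5, p3→q3, p4→q6, p5→q4, p6→q2.
All 6 left vertices are matched, so no larger matching exists.
That matches 6 of the 6, leaving 0 unmatched; no matching can do better.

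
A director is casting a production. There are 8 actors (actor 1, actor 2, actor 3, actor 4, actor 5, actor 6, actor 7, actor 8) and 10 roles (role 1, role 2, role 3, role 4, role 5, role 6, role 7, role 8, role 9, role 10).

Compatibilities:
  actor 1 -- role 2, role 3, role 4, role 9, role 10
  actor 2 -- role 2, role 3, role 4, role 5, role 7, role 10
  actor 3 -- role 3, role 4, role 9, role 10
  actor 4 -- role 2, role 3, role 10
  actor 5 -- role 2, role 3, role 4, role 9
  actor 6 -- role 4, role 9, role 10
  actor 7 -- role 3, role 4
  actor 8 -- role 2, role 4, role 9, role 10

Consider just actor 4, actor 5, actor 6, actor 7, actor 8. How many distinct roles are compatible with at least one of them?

5

The union of neighbours of {actor 4, actor 5, actor 6, actor 7, actor 8} is {role 2, role 3, role 4, role 9, role 10}, which has 5 elements.
Since |N(S)| = 5 ≥ |S| = 5, Hall's condition holds for this subset.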